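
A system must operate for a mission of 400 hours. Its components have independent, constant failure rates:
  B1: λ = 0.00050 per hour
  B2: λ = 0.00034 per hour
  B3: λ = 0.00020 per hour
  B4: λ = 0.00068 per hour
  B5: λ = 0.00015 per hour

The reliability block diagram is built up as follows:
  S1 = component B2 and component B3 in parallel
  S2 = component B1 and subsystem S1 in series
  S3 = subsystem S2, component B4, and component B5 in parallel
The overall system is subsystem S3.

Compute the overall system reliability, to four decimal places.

0.9974

R(B1) = exp(−0.00050 × 400) = 0.818731
R(B2) = exp(−0.00034 × 400) = 0.872843
R(B3) = exp(−0.00020 × 400) = 0.923116
R(B4) = exp(−0.00068 × 400) = 0.761854
R(B5) = exp(−0.00015 × 400) = 0.941765
Parallel (B2 and B3): 1 − (1 − 0.872843)(1 − 0.923116) = 0.990224
Series (B1 and [0.990224]): 0.818731 × 0.990224 = 0.810727
Parallel ([0.810727], B4, and B5): 1 − (1 − 0.810727)(1 − 0.761854)(1 − 0.941765) = 0.9974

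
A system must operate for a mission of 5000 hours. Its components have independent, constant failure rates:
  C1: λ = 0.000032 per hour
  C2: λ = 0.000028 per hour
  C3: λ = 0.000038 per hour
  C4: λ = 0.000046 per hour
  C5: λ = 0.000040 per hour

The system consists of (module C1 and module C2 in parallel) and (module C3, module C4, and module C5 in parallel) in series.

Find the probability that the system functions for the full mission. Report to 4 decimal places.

R(C1) = exp(−0.000032 × 5000) = 0.852144
R(C2) = exp(−0.000028 × 5000) = 0.869358
R(C3) = exp(−0.000038 × 5000) = 0.826959
R(C4) = exp(−0.000046 × 5000) = 0.794534
R(C5) = exp(−0.000040 × 5000) = 0.818731
Parallel (C1 and C2): 1 − (1 − 0.852144)(1 − 0.869358) = 0.980684
Parallel (C3, C4, and C5): 1 − (1 − 0.826959)(1 − 0.794534)(1 − 0.818731) = 0.993555
Series ([0.980684] and [0.993555]): 0.980684 × 0.993555 = 0.9744

0.9744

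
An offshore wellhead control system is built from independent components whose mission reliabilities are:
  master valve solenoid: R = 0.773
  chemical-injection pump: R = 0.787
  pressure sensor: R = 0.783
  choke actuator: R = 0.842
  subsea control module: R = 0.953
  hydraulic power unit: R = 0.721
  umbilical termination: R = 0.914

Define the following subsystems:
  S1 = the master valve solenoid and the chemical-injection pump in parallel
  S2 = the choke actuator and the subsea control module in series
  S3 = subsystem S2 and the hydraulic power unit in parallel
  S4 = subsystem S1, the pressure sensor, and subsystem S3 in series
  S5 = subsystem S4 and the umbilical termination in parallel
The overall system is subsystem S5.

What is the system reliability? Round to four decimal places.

Parallel (master valve solenoid and chemical-injection pump): 1 − (1 − 0.773000)(1 − 0.787000) = 0.951649
Series (choke actuator and subsea control module): 0.842000 × 0.953000 = 0.802426
Parallel ([0.802426] and hydraulic power unit): 1 − (1 − 0.802426)(1 − 0.721000) = 0.944877
Series ([0.951649], pressure sensor, and [0.944877]): 0.951649 × 0.783000 × 0.944877 = 0.704067
Parallel ([0.704067] and umbilical termination): 1 − (1 − 0.704067)(1 − 0.914000) = 0.9745

0.9745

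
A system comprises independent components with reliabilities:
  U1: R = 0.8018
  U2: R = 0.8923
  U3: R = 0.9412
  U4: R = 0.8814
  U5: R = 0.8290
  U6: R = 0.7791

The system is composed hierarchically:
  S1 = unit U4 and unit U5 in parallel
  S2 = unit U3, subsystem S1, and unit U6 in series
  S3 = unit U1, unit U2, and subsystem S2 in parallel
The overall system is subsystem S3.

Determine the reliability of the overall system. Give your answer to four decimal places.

0.9940

Parallel (U4 and U5): 1 − (1 − 0.881400)(1 − 0.829000) = 0.979719
Series (U3, [0.979719], and U6): 0.941200 × 0.979719 × 0.779100 = 0.718417
Parallel (U1, U2, and [0.718417]): 1 − (1 − 0.801800)(1 − 0.892300)(1 − 0.718417) = 0.9940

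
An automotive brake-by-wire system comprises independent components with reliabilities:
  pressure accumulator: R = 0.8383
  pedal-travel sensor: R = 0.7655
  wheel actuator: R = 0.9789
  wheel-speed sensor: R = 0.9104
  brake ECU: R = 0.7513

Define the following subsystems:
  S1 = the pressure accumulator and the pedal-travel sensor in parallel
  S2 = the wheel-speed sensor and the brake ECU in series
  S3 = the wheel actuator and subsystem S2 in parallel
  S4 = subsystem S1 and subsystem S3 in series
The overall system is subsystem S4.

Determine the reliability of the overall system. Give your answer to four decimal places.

Parallel (pressure accumulator and pedal-travel sensor): 1 − (1 − 0.838300)(1 − 0.765500) = 0.962081
Series (wheel-speed sensor and brake ECU): 0.910400 × 0.751300 = 0.683984
Parallel (wheel actuator and [0.683984]): 1 − (1 − 0.978900)(1 − 0.683984) = 0.993332
Series ([0.962081] and [0.993332]): 0.962081 × 0.993332 = 0.9557

0.9557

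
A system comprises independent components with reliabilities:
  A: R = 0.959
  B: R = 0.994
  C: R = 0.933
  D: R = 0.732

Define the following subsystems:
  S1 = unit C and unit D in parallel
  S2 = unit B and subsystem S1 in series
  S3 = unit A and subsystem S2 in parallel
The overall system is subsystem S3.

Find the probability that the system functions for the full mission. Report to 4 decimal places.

Parallel (C and D): 1 − (1 − 0.933000)(1 − 0.732000) = 0.982044
Series (B and [0.982044]): 0.994000 × 0.982044 = 0.976152
Parallel (A and [0.976152]): 1 − (1 − 0.959000)(1 − 0.976152) = 0.9990

0.9990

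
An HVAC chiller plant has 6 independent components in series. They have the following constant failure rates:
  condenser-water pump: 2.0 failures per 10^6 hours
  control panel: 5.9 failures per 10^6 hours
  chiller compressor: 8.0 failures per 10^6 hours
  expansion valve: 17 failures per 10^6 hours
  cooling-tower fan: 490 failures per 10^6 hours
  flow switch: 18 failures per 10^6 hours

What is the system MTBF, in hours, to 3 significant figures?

Series of exponential components: λ_sys = Σ λ_i
λ_sys = 0.0000020 + 0.0000059 + 0.0000080 + 0.000017 + 0.00049 + 0.000018 = 5.4090e-04 /h
MTBF = 1 / λ_sys = 1850 h

1850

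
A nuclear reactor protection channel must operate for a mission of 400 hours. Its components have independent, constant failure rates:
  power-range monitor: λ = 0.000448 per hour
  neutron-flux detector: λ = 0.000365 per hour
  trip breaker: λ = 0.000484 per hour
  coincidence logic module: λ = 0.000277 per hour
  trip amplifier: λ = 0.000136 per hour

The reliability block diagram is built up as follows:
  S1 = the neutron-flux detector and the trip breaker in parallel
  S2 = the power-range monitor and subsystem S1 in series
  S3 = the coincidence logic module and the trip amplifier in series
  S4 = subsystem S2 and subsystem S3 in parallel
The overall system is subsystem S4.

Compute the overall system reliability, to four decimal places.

0.9720

R(power-range monitor) = exp(−0.000448 × 400) = 0.835939
R(neutron-flux detector) = exp(−0.000365 × 400) = 0.864158
R(trip breaker) = exp(−0.000484 × 400) = 0.823987
R(coincidence logic module) = exp(−0.000277 × 400) = 0.895118
R(trip amplifier) = exp(−0.000136 × 400) = 0.947053
Parallel (neutron-flux detector and trip breaker): 1 − (1 − 0.864158)(1 − 0.823987) = 0.976090
Series (power-range monitor and [0.976090]): 0.835939 × 0.976090 = 0.815952
Series (coincidence logic module and trip amplifier): 0.895118 × 0.947053 = 0.847724
Parallel ([0.815952] and [0.847724]): 1 − (1 − 0.815952)(1 − 0.847724) = 0.9720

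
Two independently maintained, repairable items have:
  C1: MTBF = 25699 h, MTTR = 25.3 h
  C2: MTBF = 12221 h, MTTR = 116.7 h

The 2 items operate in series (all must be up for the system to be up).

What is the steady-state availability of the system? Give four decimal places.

0.9896

A(C1) = MTBF/(MTBF+MTTR) = 25699/(25699+25.3) = 0.999016
A(C2) = MTBF/(MTBF+MTTR) = 12221/(12221+116.7) = 0.990541
Series availability: 0.999016 × 0.990541 = 0.9896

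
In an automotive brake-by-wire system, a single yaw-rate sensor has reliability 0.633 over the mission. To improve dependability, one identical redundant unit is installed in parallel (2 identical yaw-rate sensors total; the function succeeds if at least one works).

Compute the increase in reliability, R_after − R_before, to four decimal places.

R_before = 0.633
R_after = 1 − (1 − 0.633)^2 = 0.8653
ΔR = 0.8653 − 0.633 = 0.2323

0.2323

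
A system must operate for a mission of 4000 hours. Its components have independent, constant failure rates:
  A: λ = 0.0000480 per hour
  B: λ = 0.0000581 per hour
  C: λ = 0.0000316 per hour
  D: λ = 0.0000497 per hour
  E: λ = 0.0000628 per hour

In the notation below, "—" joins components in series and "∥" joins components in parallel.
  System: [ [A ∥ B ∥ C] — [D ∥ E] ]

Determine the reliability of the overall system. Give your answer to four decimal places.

0.9558

R(A) = exp(−0.0000480 × 4000) = 0.825307
R(B) = exp(−0.0000581 × 4000) = 0.792629
R(C) = exp(−0.0000316 × 4000) = 0.881262
R(D) = exp(−0.0000497 × 4000) = 0.819714
R(E) = exp(−0.0000628 × 4000) = 0.777867
Parallel (A, B, and C): 1 − (1 − 0.825307)(1 − 0.792629)(1 − 0.881262) = 0.995699
Parallel (D and E): 1 − (1 − 0.819714)(1 − 0.777867) = 0.959953
Series ([0.995699] and [0.959953]): 0.995699 × 0.959953 = 0.9558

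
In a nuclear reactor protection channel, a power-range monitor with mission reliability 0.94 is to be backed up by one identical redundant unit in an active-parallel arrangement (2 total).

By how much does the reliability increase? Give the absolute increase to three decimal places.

0.056

R_before = 0.94
R_after = 1 − (1 − 0.94)^2 = 0.996
ΔR = 0.996 − 0.94 = 0.056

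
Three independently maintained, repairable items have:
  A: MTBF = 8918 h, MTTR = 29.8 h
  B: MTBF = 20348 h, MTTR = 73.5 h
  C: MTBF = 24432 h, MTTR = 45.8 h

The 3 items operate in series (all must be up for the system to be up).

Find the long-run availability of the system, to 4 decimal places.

0.9912

A(A) = MTBF/(MTBF+MTTR) = 8918/(8918+29.8) = 0.996670
A(B) = MTBF/(MTBF+MTTR) = 20348/(20348+73.5) = 0.996401
A(C) = MTBF/(MTBF+MTTR) = 24432/(24432+45.8) = 0.998129
Series availability: 0.996670 × 0.996401 × 0.998129 = 0.9912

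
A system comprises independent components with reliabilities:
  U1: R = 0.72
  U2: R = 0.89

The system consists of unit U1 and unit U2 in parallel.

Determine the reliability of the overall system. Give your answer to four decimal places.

0.9692

Parallel (U1 and U2): 1 − (1 − 0.720000)(1 − 0.890000) = 0.9692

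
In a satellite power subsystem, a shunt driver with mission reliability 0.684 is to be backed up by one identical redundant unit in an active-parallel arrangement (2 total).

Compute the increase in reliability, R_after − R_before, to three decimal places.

0.216

R_before = 0.684
R_after = 1 − (1 − 0.684)^2 = 0.900
ΔR = 0.900 − 0.684 = 0.216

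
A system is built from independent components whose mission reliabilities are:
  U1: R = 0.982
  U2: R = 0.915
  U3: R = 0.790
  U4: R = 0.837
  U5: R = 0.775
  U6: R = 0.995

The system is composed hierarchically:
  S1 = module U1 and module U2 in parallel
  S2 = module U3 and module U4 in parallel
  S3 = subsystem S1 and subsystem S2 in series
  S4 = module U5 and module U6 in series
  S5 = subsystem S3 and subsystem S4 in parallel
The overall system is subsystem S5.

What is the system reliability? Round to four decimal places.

0.9918

Parallel (U1 and U2): 1 − (1 − 0.982000)(1 − 0.915000) = 0.998470
Parallel (U3 and U4): 1 − (1 − 0.790000)(1 − 0.837000) = 0.965770
Series ([0.998470] and [0.965770]): 0.998470 × 0.965770 = 0.964292
Series (U5 and U6): 0.775000 × 0.995000 = 0.771125
Parallel ([0.964292] and [0.771125]): 1 − (1 − 0.964292)(1 − 0.771125) = 0.9918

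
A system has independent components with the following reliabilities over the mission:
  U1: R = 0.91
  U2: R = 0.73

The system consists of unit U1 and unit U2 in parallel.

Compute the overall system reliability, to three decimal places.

Parallel (U1 and U2): 1 − (1 − 0.91000)(1 − 0.73000) = 0.976

0.976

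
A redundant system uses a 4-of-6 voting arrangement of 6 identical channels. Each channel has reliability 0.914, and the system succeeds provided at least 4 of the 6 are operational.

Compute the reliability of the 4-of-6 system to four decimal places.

0.9896

R = Σ_{i=4}^{6} C(6,i) p^i (1−p)^{6−i} with p = 0.914
C(6,4)·0.914^4·0.086^2 = 0.077424
C(6,5)·0.914^5·0.086^1 = 0.329140
C(6,6)·0.914^6·0.086^0 = 0.583012
Sum = 0.9896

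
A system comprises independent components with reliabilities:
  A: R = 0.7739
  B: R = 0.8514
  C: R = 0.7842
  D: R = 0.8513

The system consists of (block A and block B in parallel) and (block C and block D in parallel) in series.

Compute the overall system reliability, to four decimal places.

Parallel (A and B): 1 − (1 − 0.773900)(1 − 0.851400) = 0.966402
Parallel (C and D): 1 − (1 − 0.784200)(1 − 0.851300) = 0.967911
Series ([0.966402] and [0.967911]): 0.966402 × 0.967911 = 0.9354

0.9354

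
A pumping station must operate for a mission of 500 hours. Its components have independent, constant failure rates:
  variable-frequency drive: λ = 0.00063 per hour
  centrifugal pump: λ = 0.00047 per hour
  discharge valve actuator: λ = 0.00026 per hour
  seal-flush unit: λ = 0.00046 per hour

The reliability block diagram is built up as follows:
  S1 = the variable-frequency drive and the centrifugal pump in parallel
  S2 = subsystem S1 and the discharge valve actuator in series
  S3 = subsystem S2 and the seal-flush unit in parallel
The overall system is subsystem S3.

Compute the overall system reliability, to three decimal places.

R(variable-frequency drive) = exp(−0.00063 × 500) = 0.72979
R(centrifugal pump) = exp(−0.00047 × 500) = 0.79057
R(discharge valve actuator) = exp(−0.00026 × 500) = 0.87810
R(seal-flush unit) = exp(−0.00046 × 500) = 0.79453
Parallel (variable-frequency drive and centrifugal pump): 1 − (1 − 0.72979)(1 − 0.79057) = 0.94341
Series ([0.94341] and discharge valve actuator): 0.94341 × 0.87810 = 0.82841
Parallel ([0.82841] and seal-flush unit): 1 − (1 − 0.82841)(1 − 0.79453) = 0.965

0.965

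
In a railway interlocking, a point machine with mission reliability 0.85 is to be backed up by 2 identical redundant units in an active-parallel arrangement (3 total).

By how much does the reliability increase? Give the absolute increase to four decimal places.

0.1466

R_before = 0.85
R_after = 1 − (1 − 0.85)^3 = 0.9966
ΔR = 0.9966 − 0.85 = 0.1466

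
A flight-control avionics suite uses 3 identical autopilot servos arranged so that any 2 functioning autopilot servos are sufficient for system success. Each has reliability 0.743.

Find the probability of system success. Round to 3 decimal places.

0.836

R = Σ_{i=2}^{3} C(3,i) p^i (1−p)^{3−i} with p = 0.743
C(3,2)·0.743^2·0.257^1 = 0.42563
C(3,3)·0.743^3·0.257^0 = 0.41017
Sum = 0.836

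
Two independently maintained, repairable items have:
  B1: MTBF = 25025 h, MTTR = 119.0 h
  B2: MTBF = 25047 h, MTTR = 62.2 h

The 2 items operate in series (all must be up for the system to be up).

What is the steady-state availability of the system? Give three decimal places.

0.993

A(B1) = MTBF/(MTBF+MTTR) = 25025/(25025+119.0) = 0.995267
A(B2) = MTBF/(MTBF+MTTR) = 25047/(25047+62.2) = 0.997523
Series availability: 0.995267 × 0.997523 = 0.993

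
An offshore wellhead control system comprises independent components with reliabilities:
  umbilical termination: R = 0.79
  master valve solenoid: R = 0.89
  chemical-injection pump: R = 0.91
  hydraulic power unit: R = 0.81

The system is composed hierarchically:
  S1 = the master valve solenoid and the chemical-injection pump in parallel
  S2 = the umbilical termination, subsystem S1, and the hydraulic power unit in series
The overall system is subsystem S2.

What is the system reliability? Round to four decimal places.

0.6336

Parallel (master valve solenoid and chemical-injection pump): 1 − (1 − 0.890000)(1 − 0.910000) = 0.990100
Series (umbilical termination, [0.990100], and hydraulic power unit): 0.790000 × 0.990100 × 0.810000 = 0.6336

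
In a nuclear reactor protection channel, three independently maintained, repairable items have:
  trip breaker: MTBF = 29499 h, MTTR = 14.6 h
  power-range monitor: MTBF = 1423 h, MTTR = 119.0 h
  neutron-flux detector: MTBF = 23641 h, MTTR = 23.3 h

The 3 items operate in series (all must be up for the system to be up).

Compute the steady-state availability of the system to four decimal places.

0.9215

A(trip breaker) = MTBF/(MTBF+MTTR) = 29499/(29499+14.6) = 0.999505
A(power-range monitor) = MTBF/(MTBF+MTTR) = 1423/(1423+119.0) = 0.922827
A(neutron-flux detector) = MTBF/(MTBF+MTTR) = 23641/(23641+23.3) = 0.999015
Series availability: 0.999505 × 0.922827 × 0.999015 = 0.9215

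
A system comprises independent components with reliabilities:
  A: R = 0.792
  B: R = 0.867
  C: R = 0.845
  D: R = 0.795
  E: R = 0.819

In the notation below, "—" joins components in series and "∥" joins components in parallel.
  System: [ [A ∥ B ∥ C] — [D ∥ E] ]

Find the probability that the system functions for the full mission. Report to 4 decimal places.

Parallel (A, B, and C): 1 − (1 − 0.792000)(1 − 0.867000)(1 − 0.845000) = 0.995712
Parallel (D and E): 1 − (1 − 0.795000)(1 − 0.819000) = 0.962895
Series ([0.995712] and [0.962895]): 0.995712 × 0.962895 = 0.9588

0.9588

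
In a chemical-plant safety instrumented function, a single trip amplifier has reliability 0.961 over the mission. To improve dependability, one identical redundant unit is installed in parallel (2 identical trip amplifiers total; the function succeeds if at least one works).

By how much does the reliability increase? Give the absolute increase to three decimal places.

R_before = 0.961
R_after = 1 − (1 − 0.961)^2 = 0.998
ΔR = 0.998 − 0.961 = 0.037

0.037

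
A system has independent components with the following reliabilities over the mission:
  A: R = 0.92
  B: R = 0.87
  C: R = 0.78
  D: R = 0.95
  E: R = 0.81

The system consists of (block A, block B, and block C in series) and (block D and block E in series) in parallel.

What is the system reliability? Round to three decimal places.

Series (A, B, and C): 0.92000 × 0.87000 × 0.78000 = 0.62431
Series (D and E): 0.95000 × 0.81000 = 0.76950
Parallel ([0.62431] and [0.76950]): 1 − (1 − 0.62431)(1 − 0.76950) = 0.913

0.913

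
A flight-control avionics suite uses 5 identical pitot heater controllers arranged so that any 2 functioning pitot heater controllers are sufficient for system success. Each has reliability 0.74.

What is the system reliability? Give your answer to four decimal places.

R = Σ_{i=2}^{5} C(5,i) p^i (1−p)^{5−i} with p = 0.74
C(5,2)·0.74^2·0.26^3 = 0.096246
C(5,3)·0.74^3·0.26^2 = 0.273931
C(5,4)·0.74^4·0.26^1 = 0.389825
C(5,5)·0.74^5·0.26^0 = 0.221901
Sum = 0.9819

0.9819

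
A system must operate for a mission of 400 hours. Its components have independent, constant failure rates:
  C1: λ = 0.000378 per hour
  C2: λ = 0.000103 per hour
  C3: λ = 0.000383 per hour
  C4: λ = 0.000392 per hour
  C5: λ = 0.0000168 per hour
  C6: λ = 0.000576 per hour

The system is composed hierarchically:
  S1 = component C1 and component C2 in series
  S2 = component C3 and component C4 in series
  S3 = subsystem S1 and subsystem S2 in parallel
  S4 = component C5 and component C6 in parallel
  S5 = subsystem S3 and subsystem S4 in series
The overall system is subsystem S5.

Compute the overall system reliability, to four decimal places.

R(C1) = exp(−0.000378 × 400) = 0.859676
R(C2) = exp(−0.000103 × 400) = 0.959637
R(C3) = exp(−0.000383 × 400) = 0.857958
R(C4) = exp(−0.000392 × 400) = 0.854875
R(C5) = exp(−0.0000168 × 400) = 0.993303
R(C6) = exp(−0.000576 × 400) = 0.794216
Series (C1 and C2): 0.859676 × 0.959637 = 0.824977
Series (C3 and C4): 0.857958 × 0.854875 = 0.733447
Parallel ([0.824977] and [0.733447]): 1 − (1 − 0.824977)(1 − 0.733447) = 0.953347
Parallel (C5 and C6): 1 − (1 − 0.993303)(1 − 0.794216) = 0.998622
Series ([0.953347] and [0.998622]): 0.953347 × 0.998622 = 0.9520

0.9520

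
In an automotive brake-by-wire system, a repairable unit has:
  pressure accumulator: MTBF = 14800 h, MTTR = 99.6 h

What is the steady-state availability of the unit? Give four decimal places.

A(pressure accumulator) = MTBF/(MTBF+MTTR) = 14800/(14800+99.6) = 0.9933

0.9933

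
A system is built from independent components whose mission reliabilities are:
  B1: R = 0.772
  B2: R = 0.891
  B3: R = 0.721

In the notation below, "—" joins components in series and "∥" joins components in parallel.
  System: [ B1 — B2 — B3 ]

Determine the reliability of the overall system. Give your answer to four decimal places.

0.4959

Series (B1, B2, and B3): 0.772000 × 0.891000 × 0.721000 = 0.4959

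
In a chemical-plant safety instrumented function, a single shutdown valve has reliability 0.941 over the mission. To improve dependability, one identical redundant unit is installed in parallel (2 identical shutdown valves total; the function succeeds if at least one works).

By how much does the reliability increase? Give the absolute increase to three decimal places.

0.056

R_before = 0.941
R_after = 1 − (1 − 0.941)^2 = 0.997
ΔR = 0.997 − 0.941 = 0.056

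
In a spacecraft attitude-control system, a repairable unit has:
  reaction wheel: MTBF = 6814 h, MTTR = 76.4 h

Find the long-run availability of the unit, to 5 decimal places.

A(reaction wheel) = MTBF/(MTBF+MTTR) = 6814/(6814+76.4) = 0.98891

0.98891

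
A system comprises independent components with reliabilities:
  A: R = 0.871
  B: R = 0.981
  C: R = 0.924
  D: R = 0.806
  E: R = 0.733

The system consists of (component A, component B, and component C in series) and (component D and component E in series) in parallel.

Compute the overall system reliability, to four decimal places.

0.9139

Series (A, B, and C): 0.871000 × 0.981000 × 0.924000 = 0.789513
Series (D and E): 0.806000 × 0.733000 = 0.590798
Parallel ([0.789513] and [0.590798]): 1 − (1 − 0.789513)(1 − 0.590798) = 0.9139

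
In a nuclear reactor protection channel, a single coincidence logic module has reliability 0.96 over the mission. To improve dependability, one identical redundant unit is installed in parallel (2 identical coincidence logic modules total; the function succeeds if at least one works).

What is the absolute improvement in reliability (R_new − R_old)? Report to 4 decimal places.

0.0384

R_before = 0.96
R_after = 1 − (1 − 0.96)^2 = 0.9984
ΔR = 0.9984 − 0.96 = 0.0384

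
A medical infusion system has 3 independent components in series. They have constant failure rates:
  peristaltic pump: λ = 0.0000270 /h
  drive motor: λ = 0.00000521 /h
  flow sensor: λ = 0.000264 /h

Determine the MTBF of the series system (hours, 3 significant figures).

Series of exponential components: λ_sys = Σ λ_i
λ_sys = 0.0000270 + 0.00000521 + 0.000264 = 2.9621e-04 /h
MTBF = 1 / λ_sys = 3380 h

3380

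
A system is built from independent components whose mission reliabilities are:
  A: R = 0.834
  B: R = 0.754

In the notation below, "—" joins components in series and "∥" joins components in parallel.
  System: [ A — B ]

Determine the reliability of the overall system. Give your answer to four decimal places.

Series (A and B): 0.834000 × 0.754000 = 0.6288

0.6288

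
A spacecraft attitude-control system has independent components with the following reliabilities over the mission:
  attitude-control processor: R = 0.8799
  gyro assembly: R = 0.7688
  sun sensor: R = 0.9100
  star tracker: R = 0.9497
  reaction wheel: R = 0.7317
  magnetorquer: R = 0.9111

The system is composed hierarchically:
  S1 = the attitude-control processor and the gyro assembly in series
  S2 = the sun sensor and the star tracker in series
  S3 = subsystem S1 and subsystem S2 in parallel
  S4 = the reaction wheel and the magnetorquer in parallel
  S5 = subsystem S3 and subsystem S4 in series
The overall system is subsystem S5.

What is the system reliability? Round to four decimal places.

0.9333

Series (attitude-control processor and gyro assembly): 0.879900 × 0.768800 = 0.676467
Series (sun sensor and star tracker): 0.910000 × 0.949700 = 0.864227
Parallel ([0.676467] and [0.864227]): 1 − (1 − 0.676467)(1 − 0.864227) = 0.956073
Parallel (reaction wheel and magnetorquer): 1 − (1 − 0.731700)(1 − 0.911100) = 0.976148
Series ([0.956073] and [0.976148]): 0.956073 × 0.976148 = 0.9333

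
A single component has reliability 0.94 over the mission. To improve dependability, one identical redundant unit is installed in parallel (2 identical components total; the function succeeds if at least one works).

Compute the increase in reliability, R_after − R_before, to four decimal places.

0.0564

R_before = 0.94
R_after = 1 − (1 − 0.94)^2 = 0.9964
ΔR = 0.9964 − 0.94 = 0.0564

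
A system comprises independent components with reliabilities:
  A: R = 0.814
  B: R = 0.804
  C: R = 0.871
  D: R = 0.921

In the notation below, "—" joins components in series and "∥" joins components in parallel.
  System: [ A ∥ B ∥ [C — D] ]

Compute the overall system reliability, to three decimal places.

Series (C and D): 0.87100 × 0.92100 = 0.80219
Parallel (A, B, and [0.80219]): 1 − (1 − 0.81400)(1 − 0.80400)(1 − 0.80219) = 0.993

0.993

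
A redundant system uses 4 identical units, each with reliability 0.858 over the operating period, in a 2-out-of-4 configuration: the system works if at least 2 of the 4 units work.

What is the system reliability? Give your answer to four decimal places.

R = Σ_{i=2}^{4} C(4,i) p^i (1−p)^{4−i} with p = 0.858
C(4,2)·0.858^2·0.142^2 = 0.089064
C(4,3)·0.858^3·0.142^1 = 0.358765
C(4,4)·0.858^4·0.142^0 = 0.541937
Sum = 0.9898

0.9898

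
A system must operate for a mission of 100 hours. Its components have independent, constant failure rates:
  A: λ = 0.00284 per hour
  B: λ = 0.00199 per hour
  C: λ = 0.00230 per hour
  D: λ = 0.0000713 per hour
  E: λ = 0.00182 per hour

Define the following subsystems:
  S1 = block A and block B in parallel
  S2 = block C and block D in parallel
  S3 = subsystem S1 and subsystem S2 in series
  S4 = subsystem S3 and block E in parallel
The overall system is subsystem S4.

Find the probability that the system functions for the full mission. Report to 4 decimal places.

0.9923

R(A) = exp(−0.00284 × 100) = 0.752767
R(B) = exp(−0.00199 × 100) = 0.819550
R(C) = exp(−0.00230 × 100) = 0.794534
R(D) = exp(−0.0000713 × 100) = 0.992895
R(E) = exp(−0.00182 × 100) = 0.833601
Parallel (A and B): 1 − (1 − 0.752767)(1 − 0.819550) = 0.955387
Parallel (C and D): 1 − (1 − 0.794534)(1 − 0.992895) = 0.998540
Series ([0.955387] and [0.998540]): 0.955387 × 0.998540 = 0.953992
Parallel ([0.953992] and E): 1 − (1 − 0.953992)(1 − 0.833601) = 0.9923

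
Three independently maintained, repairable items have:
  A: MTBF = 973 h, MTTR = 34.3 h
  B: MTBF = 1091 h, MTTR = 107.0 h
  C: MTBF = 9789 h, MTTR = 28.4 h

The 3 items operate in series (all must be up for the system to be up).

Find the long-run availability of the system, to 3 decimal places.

A(A) = MTBF/(MTBF+MTTR) = 973/(973+34.3) = 0.965949
A(B) = MTBF/(MTBF+MTTR) = 1091/(1091+107.0) = 0.910684
A(C) = MTBF/(MTBF+MTTR) = 9789/(9789+28.4) = 0.997107
Series availability: 0.965949 × 0.910684 × 0.997107 = 0.877

0.877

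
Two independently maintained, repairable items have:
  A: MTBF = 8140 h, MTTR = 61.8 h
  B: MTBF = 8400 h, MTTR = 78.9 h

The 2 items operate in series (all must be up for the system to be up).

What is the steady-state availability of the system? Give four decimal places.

A(A) = MTBF/(MTBF+MTTR) = 8140/(8140+61.8) = 0.992465
A(B) = MTBF/(MTBF+MTTR) = 8400/(8400+78.9) = 0.990695
Series availability: 0.992465 × 0.990695 = 0.9832

0.9832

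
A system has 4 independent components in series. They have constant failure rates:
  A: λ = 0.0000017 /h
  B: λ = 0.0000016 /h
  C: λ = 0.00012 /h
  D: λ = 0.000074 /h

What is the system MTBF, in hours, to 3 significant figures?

Series of exponential components: λ_sys = Σ λ_i
λ_sys = 0.0000017 + 0.0000016 + 0.00012 + 0.000074 = 1.9730e-04 /h
MTBF = 1 / λ_sys = 5070 h

5070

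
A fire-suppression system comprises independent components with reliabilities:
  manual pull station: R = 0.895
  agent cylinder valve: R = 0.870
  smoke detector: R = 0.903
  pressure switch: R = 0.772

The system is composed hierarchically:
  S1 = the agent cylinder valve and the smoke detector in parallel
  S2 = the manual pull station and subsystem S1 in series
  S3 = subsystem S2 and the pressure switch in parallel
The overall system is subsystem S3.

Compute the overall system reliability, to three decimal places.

0.973

Parallel (agent cylinder valve and smoke detector): 1 − (1 − 0.87000)(1 − 0.90300) = 0.98739
Series (manual pull station and [0.98739]): 0.89500 × 0.98739 = 0.88371
Parallel ([0.88371] and pressure switch): 1 − (1 − 0.88371)(1 − 0.77200) = 0.973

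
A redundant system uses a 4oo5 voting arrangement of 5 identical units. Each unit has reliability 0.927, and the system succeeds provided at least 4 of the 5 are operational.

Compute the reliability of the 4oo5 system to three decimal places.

0.954

R = Σ_{i=4}^{5} C(5,i) p^i (1−p)^{5−i} with p = 0.927
C(5,4)·0.927^4·0.073^1 = 0.26953
C(5,5)·0.927^5·0.073^0 = 0.68454
Sum = 0.954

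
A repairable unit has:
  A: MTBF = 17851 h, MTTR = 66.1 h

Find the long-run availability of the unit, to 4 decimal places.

A(A) = MTBF/(MTBF+MTTR) = 17851/(17851+66.1) = 0.9963

0.9963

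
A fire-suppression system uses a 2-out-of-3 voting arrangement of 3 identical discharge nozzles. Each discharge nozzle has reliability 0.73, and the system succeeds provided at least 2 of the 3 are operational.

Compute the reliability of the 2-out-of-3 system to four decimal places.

R = Σ_{i=2}^{3} C(3,i) p^i (1−p)^{3−i} with p = 0.73
C(3,2)·0.73^2·0.27^1 = 0.431649
C(3,3)·0.73^3·0.27^0 = 0.389017
Sum = 0.8207

0.8207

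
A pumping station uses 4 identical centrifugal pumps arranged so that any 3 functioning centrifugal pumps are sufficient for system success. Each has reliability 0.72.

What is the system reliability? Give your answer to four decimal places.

0.6868

R = Σ_{i=3}^{4} C(4,i) p^i (1−p)^{4−i} with p = 0.72
C(4,3)·0.72^3·0.28^1 = 0.418038
C(4,4)·0.72^4·0.28^0 = 0.268739
Sum = 0.6868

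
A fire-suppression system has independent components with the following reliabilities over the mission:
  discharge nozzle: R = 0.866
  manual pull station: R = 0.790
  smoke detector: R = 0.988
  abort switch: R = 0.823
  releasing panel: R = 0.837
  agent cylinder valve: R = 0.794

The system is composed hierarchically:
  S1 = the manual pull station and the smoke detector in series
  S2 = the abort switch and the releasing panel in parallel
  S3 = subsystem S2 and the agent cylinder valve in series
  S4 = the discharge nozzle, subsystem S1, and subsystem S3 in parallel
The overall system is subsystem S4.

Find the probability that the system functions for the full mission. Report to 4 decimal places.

0.9933

Series (manual pull station and smoke detector): 0.790000 × 0.988000 = 0.780520
Parallel (abort switch and releasing panel): 1 − (1 − 0.823000)(1 − 0.837000) = 0.971149
Series ([0.971149] and agent cylinder valve): 0.971149 × 0.794000 = 0.771092
Parallel (discharge nozzle, [0.780520], and [0.771092]): 1 − (1 − 0.866000)(1 − 0.780520)(1 − 0.771092) = 0.9933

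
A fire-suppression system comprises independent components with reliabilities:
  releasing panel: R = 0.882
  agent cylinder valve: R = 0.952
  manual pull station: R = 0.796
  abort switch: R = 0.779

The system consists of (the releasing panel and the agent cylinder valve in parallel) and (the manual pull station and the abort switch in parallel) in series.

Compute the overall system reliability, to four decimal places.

0.9495

Parallel (releasing panel and agent cylinder valve): 1 − (1 − 0.882000)(1 − 0.952000) = 0.994336
Parallel (manual pull station and abort switch): 1 − (1 − 0.796000)(1 − 0.779000) = 0.954916
Series ([0.994336] and [0.954916]): 0.994336 × 0.954916 = 0.9495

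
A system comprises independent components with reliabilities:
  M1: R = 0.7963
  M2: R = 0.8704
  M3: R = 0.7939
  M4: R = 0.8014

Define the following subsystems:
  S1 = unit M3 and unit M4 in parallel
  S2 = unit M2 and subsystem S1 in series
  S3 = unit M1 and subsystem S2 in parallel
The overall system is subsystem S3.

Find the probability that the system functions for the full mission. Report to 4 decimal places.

0.9663

Parallel (M3 and M4): 1 − (1 − 0.793900)(1 − 0.801400) = 0.959069
Series (M2 and [0.959069]): 0.870400 × 0.959069 = 0.834774
Parallel (M1 and [0.834774]): 1 − (1 − 0.796300)(1 − 0.834774) = 0.9663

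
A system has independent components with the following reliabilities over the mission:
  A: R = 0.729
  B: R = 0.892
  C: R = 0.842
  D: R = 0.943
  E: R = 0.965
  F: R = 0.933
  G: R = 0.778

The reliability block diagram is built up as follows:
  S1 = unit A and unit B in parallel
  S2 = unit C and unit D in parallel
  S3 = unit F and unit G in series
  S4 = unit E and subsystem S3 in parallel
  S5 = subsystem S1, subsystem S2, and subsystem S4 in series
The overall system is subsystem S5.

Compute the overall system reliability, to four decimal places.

0.9528

Parallel (A and B): 1 − (1 − 0.729000)(1 − 0.892000) = 0.970732
Parallel (C and D): 1 − (1 − 0.842000)(1 − 0.943000) = 0.990994
Series (F and G): 0.933000 × 0.778000 = 0.725874
Parallel (E and [0.725874]): 1 − (1 − 0.965000)(1 − 0.725874) = 0.990406
Series ([0.970732], [0.990994], and [0.990406]): 0.970732 × 0.990994 × 0.990406 = 0.9528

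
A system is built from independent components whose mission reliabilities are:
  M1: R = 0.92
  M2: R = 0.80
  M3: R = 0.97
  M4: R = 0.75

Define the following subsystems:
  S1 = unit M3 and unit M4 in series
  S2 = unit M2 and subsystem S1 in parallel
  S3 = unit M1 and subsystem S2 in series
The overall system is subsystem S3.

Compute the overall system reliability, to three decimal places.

0.870

Series (M3 and M4): 0.97000 × 0.75000 = 0.72750
Parallel (M2 and [0.72750]): 1 − (1 − 0.80000)(1 − 0.72750) = 0.94550
Series (M1 and [0.94550]): 0.92000 × 0.94550 = 0.870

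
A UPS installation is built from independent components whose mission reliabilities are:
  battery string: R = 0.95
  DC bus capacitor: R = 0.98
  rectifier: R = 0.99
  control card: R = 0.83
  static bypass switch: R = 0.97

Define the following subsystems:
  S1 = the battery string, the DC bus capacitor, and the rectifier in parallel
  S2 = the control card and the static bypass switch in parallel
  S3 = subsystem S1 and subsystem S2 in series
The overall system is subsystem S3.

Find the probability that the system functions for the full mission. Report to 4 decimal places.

Parallel (battery string, DC bus capacitor, and rectifier): 1 − (1 − 0.950000)(1 − 0.980000)(1 − 0.990000) = 0.999990
Parallel (control card and static bypass switch): 1 − (1 − 0.830000)(1 − 0.970000) = 0.994900
Series ([0.999990] and [0.994900]): 0.999990 × 0.994900 = 0.9949

0.9949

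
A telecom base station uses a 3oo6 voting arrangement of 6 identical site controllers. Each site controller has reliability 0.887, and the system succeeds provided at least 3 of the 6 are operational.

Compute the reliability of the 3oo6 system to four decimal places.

0.9980

R = Σ_{i=3}^{6} C(6,i) p^i (1−p)^{6−i} with p = 0.887
C(6,3)·0.887^3·0.113^3 = 0.020139
C(6,4)·0.887^4·0.113^2 = 0.118561
C(6,5)·0.887^5·0.113^1 = 0.372261
C(6,6)·0.887^6·0.113^0 = 0.487014
Sum = 0.9980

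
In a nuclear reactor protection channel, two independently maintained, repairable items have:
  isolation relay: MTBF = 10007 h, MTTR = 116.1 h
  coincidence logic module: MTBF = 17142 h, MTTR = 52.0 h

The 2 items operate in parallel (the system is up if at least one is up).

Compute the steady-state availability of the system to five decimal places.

0.99997

A(isolation relay) = MTBF/(MTBF+MTTR) = 10007/(10007+116.1) = 0.988531
A(coincidence logic module) = MTBF/(MTBF+MTTR) = 17142/(17142+52.0) = 0.996976
Parallel availability: 1 − (1 − 0.988531)(1 − 0.996976) = 0.99997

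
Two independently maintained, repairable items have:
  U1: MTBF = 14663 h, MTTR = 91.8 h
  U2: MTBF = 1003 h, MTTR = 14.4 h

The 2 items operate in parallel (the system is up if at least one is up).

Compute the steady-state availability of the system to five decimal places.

A(U1) = MTBF/(MTBF+MTTR) = 14663/(14663+91.8) = 0.993778
A(U2) = MTBF/(MTBF+MTTR) = 1003/(1003+14.4) = 0.985846
Parallel availability: 1 − (1 − 0.993778)(1 − 0.985846) = 0.99991

0.99991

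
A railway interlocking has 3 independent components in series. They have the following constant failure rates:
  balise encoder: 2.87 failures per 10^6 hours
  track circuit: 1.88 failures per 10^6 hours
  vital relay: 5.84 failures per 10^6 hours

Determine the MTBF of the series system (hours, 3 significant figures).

94400

Series of exponential components: λ_sys = Σ λ_i
λ_sys = 0.00000287 + 0.00000188 + 0.00000584 = 1.0590e-05 /h
MTBF = 1 / λ_sys = 94400 h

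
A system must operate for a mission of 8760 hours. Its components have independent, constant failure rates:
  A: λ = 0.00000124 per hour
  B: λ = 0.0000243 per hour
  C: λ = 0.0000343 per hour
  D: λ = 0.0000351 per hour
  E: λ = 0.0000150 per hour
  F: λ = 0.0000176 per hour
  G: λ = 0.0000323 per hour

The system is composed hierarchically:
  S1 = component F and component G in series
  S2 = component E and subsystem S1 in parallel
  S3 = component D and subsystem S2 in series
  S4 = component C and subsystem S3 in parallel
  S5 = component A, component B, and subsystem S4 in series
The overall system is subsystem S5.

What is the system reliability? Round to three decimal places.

R(A) = exp(−0.00000124 × 8760) = 0.98920
R(B) = exp(−0.0000243 × 8760) = 0.80826
R(C) = exp(−0.0000343 × 8760) = 0.74047
R(D) = exp(−0.0000351 × 8760) = 0.73530
R(E) = exp(−0.0000150 × 8760) = 0.87687
R(F) = exp(−0.0000176 × 8760) = 0.85712
R(G) = exp(−0.0000323 × 8760) = 0.75356
Series (F and G): 0.85712 × 0.75356 = 0.64589
Parallel (E and [0.64589]): 1 − (1 − 0.87687)(1 − 0.64589) = 0.95640
Series (D and [0.95640]): 0.73530 × 0.95640 = 0.70324
Parallel (C and [0.70324]): 1 − (1 − 0.74047)(1 − 0.70324) = 0.92298
Series (A, B, and [0.92298]): 0.98920 × 0.80826 × 0.92298 = 0.738

0.738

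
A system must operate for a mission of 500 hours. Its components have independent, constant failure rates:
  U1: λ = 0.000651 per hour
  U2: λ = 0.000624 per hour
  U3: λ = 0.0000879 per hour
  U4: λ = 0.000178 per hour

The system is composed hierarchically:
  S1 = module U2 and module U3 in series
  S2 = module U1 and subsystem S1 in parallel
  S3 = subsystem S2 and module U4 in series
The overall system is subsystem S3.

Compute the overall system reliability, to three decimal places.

R(U1) = exp(−0.000651 × 500) = 0.72217
R(U2) = exp(−0.000624 × 500) = 0.73198
R(U3) = exp(−0.0000879 × 500) = 0.95700
R(U4) = exp(−0.000178 × 500) = 0.91485
Series (U2 and U3): 0.73198 × 0.95700 = 0.70050
Parallel (U1 and [0.70050]): 1 − (1 − 0.72217)(1 − 0.70050) = 0.91679
Series ([0.91679] and U4): 0.91679 × 0.91485 = 0.839

0.839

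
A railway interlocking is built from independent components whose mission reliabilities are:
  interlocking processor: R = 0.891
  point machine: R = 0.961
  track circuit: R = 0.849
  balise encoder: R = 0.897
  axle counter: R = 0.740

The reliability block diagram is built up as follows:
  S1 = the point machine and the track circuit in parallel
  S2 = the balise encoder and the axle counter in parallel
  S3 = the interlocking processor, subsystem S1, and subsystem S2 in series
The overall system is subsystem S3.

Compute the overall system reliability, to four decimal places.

Parallel (point machine and track circuit): 1 − (1 − 0.961000)(1 − 0.849000) = 0.994111
Parallel (balise encoder and axle counter): 1 − (1 − 0.897000)(1 − 0.740000) = 0.973220
Series (interlocking processor, [0.994111], and [0.973220]): 0.891000 × 0.994111 × 0.973220 = 0.8620

0.8620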